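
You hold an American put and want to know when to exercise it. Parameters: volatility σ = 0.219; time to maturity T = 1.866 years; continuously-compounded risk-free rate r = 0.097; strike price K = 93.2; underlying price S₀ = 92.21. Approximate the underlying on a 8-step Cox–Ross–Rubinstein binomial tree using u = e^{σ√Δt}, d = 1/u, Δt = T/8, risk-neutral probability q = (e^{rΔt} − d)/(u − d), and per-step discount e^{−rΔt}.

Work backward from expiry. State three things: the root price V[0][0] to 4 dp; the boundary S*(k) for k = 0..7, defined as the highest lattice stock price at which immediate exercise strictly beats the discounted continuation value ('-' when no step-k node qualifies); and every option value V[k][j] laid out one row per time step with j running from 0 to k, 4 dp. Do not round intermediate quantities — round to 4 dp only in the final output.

Δt=0.23325, u=1.11156, d=0.89963, q=0.58156, disc=e^(-rΔt)=0.97763
k=8 terminal: V=max(K-S,0) → 53.6359 44.3155 32.7996 18.5708 0.9900 0.0000 0.0000 0.0000 0.0000
k=7: j=0 S=43.9781 intr=49.2219 cont=47.1369 V=49.2219[EX]; j=1 S=54.3382 intr=38.8618 cont=36.7768 V=38.8618[EX]; j=2 S=67.1389 intr=26.0611 cont=23.9761 V=26.0611[EX]; j=3 S=82.9552 intr=10.2448 cont=8.1598 V=10.2448[EX]; j=4 S=102.4973 intr=0.0000 cont=0.4050 V=0.4050[hold]; j=5 S=126.6431 intr=0.0000 cont=0.0000 V=0.0000[hold]; j=6 S=156.4771 intr=0.0000 cont=0.0000 V=0.0000[hold]; j=7 S=193.3391 intr=0.0000 cont=0.0000 V=0.0000[hold]  S*(7)=82.9552
k=6: j=0 S=48.8845 intr=44.3155 cont=42.2305 V=44.3155[EX]; j=1 S=60.4004 intr=32.7996 cont=30.7146 V=32.7996[EX]; j=2 S=74.6292 intr=18.5708 cont=16.4858 V=18.5708[EX]; j=3 S=92.2100 intr=0.9900 cont=4.4212 V=4.4212[hold]; j=4 S=113.9324 intr=0.0000 cont=0.1657 V=0.1657[hold]; j=5 S=140.7720 intr=0.0000 cont=0.0000 V=0.0000[hold]; j=6 S=173.9343 intr=0.0000 cont=0.0000 V=0.0000[hold]  S*(6)=74.6292
k=5: j=0 S=54.3382 intr=38.8618 cont=36.7768 V=38.8618[EX]; j=1 S=67.1389 intr=26.0611 cont=23.9761 V=26.0611[EX]; j=2 S=82.9552 intr=10.2448 cont=10.1106 V=10.2448[EX]; j=3 S=102.4973 intr=0.0000 cont=1.9028 V=1.9028[hold]; j=4 S=126.6431 intr=0.0000 cont=0.0678 V=0.0678[hold]; j=5 S=156.4771 intr=0.0000 cont=0.0000 V=0.0000[hold]  S*(5)=82.9552
k=4: j=0 S=60.4004 intr=32.7996 cont=30.7146 V=32.7996[EX]; j=1 S=74.6292 intr=18.5708 cont=16.4858 V=18.5708[EX]; j=2 S=92.2100 intr=0.9900 cont=5.2728 V=5.2728[hold]; j=3 S=113.9324 intr=0.0000 cont=0.8169 V=0.8169[hold]; j=4 S=140.7720 intr=0.0000 cont=0.0277 V=0.0277[hold]  S*(4)=74.6292
k=3: j=0 S=67.1389 intr=26.0611 cont=23.9761 V=26.0611[EX]; j=1 S=82.9552 intr=10.2448 cont=10.5948 V=10.5948[hold]; j=2 S=102.4973 intr=0.0000 cont=2.6215 V=2.6215[hold]; j=3 S=126.6431 intr=0.0000 cont=0.3500 V=0.3500[hold]  S*(3)=67.1389
k=2: j=0 S=74.6292 intr=18.5708 cont=16.6848 V=18.5708[EX]; j=1 S=92.2100 intr=0.9900 cont=5.8246 V=5.8246[hold]; j=2 S=113.9324 intr=0.0000 cont=1.2714 V=1.2714[hold]  S*(2)=74.6292
k=1: j=0 S=82.9552 intr=10.2448 cont=10.9085 V=10.9085[hold]; j=1 S=102.4973 intr=0.0000 cont=3.1056 V=3.1056[hold]  S*(1)=-
k=0: j=0 S=92.2100 intr=0.9900 cont=6.2281 V=6.2281[hold]  S*(0)=-

price = 6.2281
boundary = - - 74.6292 67.1389 74.6292 82.9552 74.6292 82.9552
tree:
6.2281
10.9085 3.1056
18.5708 5.8246 1.2714
26.0611 10.5948 2.6215 0.3500
32.7996 18.5708 5.2728 0.8169 0.0277
38.8618 26.0611 10.2448 1.9028 0.0678 0.0000
44.3155 32.7996 18.5708 4.4212 0.1657 0.0000 0.0000
49.2219 38.8618 26.0611 10.2448 0.4050 0.0000 0.0000 0.0000
53.6359 44.3155 32.7996 18.5708 0.9900 0.0000 0.0000 0.0000 0.0000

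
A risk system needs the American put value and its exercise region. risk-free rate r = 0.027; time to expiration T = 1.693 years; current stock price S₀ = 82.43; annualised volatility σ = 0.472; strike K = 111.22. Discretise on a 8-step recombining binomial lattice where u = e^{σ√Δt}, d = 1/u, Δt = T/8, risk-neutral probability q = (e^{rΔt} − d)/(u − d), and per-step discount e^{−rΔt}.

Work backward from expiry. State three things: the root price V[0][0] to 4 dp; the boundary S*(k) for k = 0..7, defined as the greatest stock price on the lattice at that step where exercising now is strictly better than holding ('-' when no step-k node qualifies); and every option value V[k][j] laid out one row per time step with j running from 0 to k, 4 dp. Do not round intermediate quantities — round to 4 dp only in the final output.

price = 37.9511
boundary = - - - 42.9721 53.3932 42.9721 53.3932 66.3416
tree:
37.9511
47.6241 27.0247
57.9453 36.0546 16.7200
68.2479 46.5265 24.1630 8.1569
76.6351 57.8268 33.7894 13.1194 2.4101
83.3852 68.2479 45.3483 20.5884 4.4806 0.0000
88.8179 76.6351 57.8268 31.2079 8.3299 0.0000 0.0000
93.1903 83.3852 68.2479 44.8784 15.4860 0.0000 0.0000 0.0000
96.7093 88.8179 76.6351 57.8268 28.7900 0.0000 0.0000 0.0000 0.0000

Δt=0.21163, u=1.24251, d=0.80482, q=0.45902, disc=e^(-rΔt)=0.99430
k=8 terminal: V=max(K-S,0) → 96.7093 88.8179 76.6351 57.8268 28.7900 0.0000 0.0000 0.0000 0.0000
k=7: j=0 S=18.0297 intr=93.1903 cont=92.5566 V=93.1903[EX]; j=1 S=27.8348 intr=83.3852 cont=82.7516 V=83.3852[EX]; j=2 S=42.9721 intr=68.2479 cont=67.6142 V=68.2479[EX]; j=3 S=66.3416 intr=44.8784 cont=44.2448 V=44.8784[EX]; j=4 S=102.4200 intr=8.8000 cont=15.4860 V=15.4860[hold]; j=5 S=158.1190 intr=0.0000 cont=0.0000 V=0.0000[hold]; j=6 S=244.1087 intr=0.0000 cont=0.0000 V=0.0000[hold]; j=7 S=376.8621 intr=0.0000 cont=0.0000 V=0.0000[hold]  S*(7)=66.3416
k=6: j=0 S=22.4021 intr=88.8179 cont=88.1843 V=88.8179[EX]; j=1 S=34.5849 intr=76.6351 cont=76.0014 V=76.6351[EX]; j=2 S=53.3932 intr=57.8268 cont=57.1931 V=57.8268[EX]; j=3 S=82.4300 intr=28.7900 cont=31.2079 V=31.2079[hold]; j=4 S=127.2578 intr=0.0000 cont=8.3299 V=8.3299[hold]; j=5 S=196.4643 intr=0.0000 cont=0.0000 V=0.0000[hold]; j=6 S=303.3073 intr=0.0000 cont=0.0000 V=0.0000[hold]  S*(6)=53.3932
k=5: j=0 S=27.8348 intr=83.3852 cont=82.7516 V=83.3852[EX]; j=1 S=42.9721 intr=68.2479 cont=67.6142 V=68.2479[EX]; j=2 S=66.3416 intr=44.8784 cont=45.3483 V=45.3483[hold]; j=3 S=102.4200 intr=8.8000 cont=20.5884 V=20.5884[hold]; j=4 S=158.1190 intr=0.0000 cont=4.4806 V=4.4806[hold]; j=5 S=244.1087 intr=0.0000 cont=0.0000 V=0.0000[hold]  S*(5)=42.9721
k=4: j=0 S=34.5849 intr=76.6351 cont=76.0014 V=76.6351[EX]; j=1 S=53.3932 intr=57.8268 cont=57.4075 V=57.8268[EX]; j=2 S=82.4300 intr=28.7900 cont=33.7894 V=33.7894[hold]; j=3 S=127.2578 intr=0.0000 cont=13.1194 V=13.1194[hold]; j=4 S=196.4643 intr=0.0000 cont=2.4101 V=2.4101[hold]  S*(4)=53.3932
k=3: j=0 S=42.9721 intr=68.2479 cont=67.6142 V=68.2479[EX]; j=1 S=66.3416 intr=44.8784 cont=46.5265 V=46.5265[hold]; j=2 S=102.4200 intr=8.8000 cont=24.1630 V=24.1630[hold]; j=3 S=158.1190 intr=0.0000 cont=8.1569 V=8.1569[hold]  S*(3)=42.9721
k=2: j=0 S=53.3932 intr=57.8268 cont=57.9453 V=57.9453[hold]; j=1 S=82.4300 intr=28.7900 cont=36.0546 V=36.0546[hold]; j=2 S=127.2578 intr=0.0000 cont=16.7200 V=16.7200[hold]  S*(2)=-
k=1: j=0 S=66.3416 intr=44.8784 cont=47.6241 V=47.6241[hold]; j=1 S=102.4200 intr=8.8000 cont=27.0247 V=27.0247[hold]  S*(1)=-
k=0: j=0 S=82.4300 intr=28.7900 cont=37.9511 V=37.9511[hold]  S*(0)=-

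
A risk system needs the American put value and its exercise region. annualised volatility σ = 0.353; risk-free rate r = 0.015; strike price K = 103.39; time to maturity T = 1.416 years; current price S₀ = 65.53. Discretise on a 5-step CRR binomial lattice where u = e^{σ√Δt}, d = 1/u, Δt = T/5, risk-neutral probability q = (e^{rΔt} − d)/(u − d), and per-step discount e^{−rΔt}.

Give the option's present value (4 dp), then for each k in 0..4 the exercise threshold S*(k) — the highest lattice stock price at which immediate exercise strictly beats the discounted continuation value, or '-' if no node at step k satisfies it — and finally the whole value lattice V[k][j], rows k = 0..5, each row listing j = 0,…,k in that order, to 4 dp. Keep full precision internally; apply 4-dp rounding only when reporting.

Δt=0.28320  u=1.20666  d=0.82874  q=0.46444  discount=0.99576
step 5 (expiry): payoffs max(K−S,0) = 77.7735 66.0918 49.0830 24.3177 0.0000 0.0000
step 4: (k=4,j=0): S=30.9103, (K−S)⁺=72.4797, hold=72.0414 ⇒ V=72.4797 exercise | (k=4,j=1): S=45.0062, (K−S)⁺=58.3838, hold=57.9456 ⇒ V=58.3838 exercise | (k=4,j=2): S=65.5300, (K−S)⁺=37.8600, hold=37.4217 ⇒ V=37.8600 exercise | (k=4,j=3): S=95.4132, (K−S)⁺=7.9768, hold=12.9684 ⇒ V=12.9684 continue | (k=4,j=4): S=138.9238, (K−S)⁺=0.0000, hold=0.0000 ⇒ V=0.0000 continue  boundary S*=65.5300
step 3: (k=3,j=0): S=37.2982, (K−S)⁺=66.0918, hold=65.6535 ⇒ V=66.0918 exercise | (k=3,j=1): S=54.3070, (K−S)⁺=49.0830, hold=48.6447 ⇒ V=49.0830 exercise | (k=3,j=2): S=79.0723, (K−S)⁺=24.3177, hold=26.1879 ⇒ V=26.1879 continue | (k=3,j=3): S=115.1311, (K−S)⁺=0.0000, hold=6.9160 ⇒ V=6.9160 continue  boundary S*=54.3070
step 2: (k=2,j=0): S=45.0062, (K−S)⁺=58.3838, hold=57.9456 ⇒ V=58.3838 exercise | (k=2,j=1): S=65.5300, (K−S)⁺=37.8600, hold=38.2866 ⇒ V=38.2866 continue | (k=2,j=2): S=95.4132, (K−S)⁺=7.9768, hold=17.1642 ⇒ V=17.1642 continue  boundary S*=45.0062
step 1: (k=1,j=0): S=54.3070, (K−S)⁺=49.0830, hold=48.8420 ⇒ V=49.0830 exercise | (k=1,j=1): S=79.0723, (K−S)⁺=24.3177, hold=28.3559 ⇒ V=28.3559 continue  boundary S*=54.3070
step 0: (k=0,j=0): S=65.5300, (K−S)⁺=37.8600, hold=39.2893 ⇒ V=39.2893 continue  boundary S*=-

price = 39.2893
boundary = - 54.3070 45.0062 54.3070 65.5300
tree:
39.2893
49.0830 28.3559
58.3838 38.2866 17.1642
66.0918 49.0830 26.1879 6.9160
72.4797 58.3838 37.8600 12.9684 0.0000
77.7735 66.0918 49.0830 24.3177 0.0000 0.0000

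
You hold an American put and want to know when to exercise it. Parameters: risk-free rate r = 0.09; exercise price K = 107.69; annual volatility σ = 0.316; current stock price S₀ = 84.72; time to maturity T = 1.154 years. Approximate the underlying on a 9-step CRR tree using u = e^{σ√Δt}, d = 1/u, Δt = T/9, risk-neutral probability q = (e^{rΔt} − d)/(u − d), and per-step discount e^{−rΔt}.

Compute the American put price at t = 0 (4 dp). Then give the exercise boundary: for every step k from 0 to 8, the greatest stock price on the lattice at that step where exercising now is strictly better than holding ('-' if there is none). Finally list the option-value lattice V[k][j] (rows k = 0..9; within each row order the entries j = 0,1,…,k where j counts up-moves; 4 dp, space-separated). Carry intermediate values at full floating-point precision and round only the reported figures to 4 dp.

Δt=0.12822, u=1.11980, d=0.89301, q=0.52292, disc=e^(-rΔt)=0.98853
k=9 terminal: V=max(K-S,0) → 77.0910 69.3200 59.5755 47.3563 32.0339 12.8202 0.0000 0.0000 0.0000 0.0000
k=8: j=0 S=34.2649 intr=73.4251 cont=72.1895 V=73.4251[EX]; j=1 S=42.9669 intr=64.7231 cont=63.4875 V=64.7231[EX]; j=2 S=53.8788 intr=53.8112 cont=52.5756 V=53.8112[EX]; j=3 S=67.5619 intr=40.1281 cont=38.8925 V=40.1281[EX]; j=4 S=84.7200 intr=22.9700 cont=21.7344 V=22.9700[EX]; j=5 S=106.2356 intr=1.4544 cont=6.0461 V=6.0461[hold]; j=6 S=133.2153 intr=0.0000 cont=0.0000 V=0.0000[hold]; j=7 S=167.0468 intr=0.0000 cont=0.0000 V=0.0000[hold]; j=8 S=209.4701 intr=0.0000 cont=0.0000 V=0.0000[hold]  S*(8)=84.7200
k=7: j=0 S=38.3700 intr=69.3200 cont=68.0844 V=69.3200[EX]; j=1 S=48.1145 intr=59.5755 cont=58.3399 V=59.5755[EX]; j=2 S=60.3337 intr=47.3563 cont=46.1207 V=47.3563[EX]; j=3 S=75.6561 intr=32.0339 cont=30.7983 V=32.0339[EX]; j=4 S=94.8698 intr=12.8202 cont=13.9581 V=13.9581[hold]; j=5 S=118.9630 intr=0.0000 cont=2.8514 V=2.8514[hold]; j=6 S=149.1750 intr=0.0000 cont=0.0000 V=0.0000[hold]; j=7 S=187.0597 intr=0.0000 cont=0.0000 V=0.0000[hold]  S*(7)=75.6561
k=6: j=0 S=42.9669 intr=64.7231 cont=63.4875 V=64.7231[EX]; j=1 S=53.8788 intr=53.8112 cont=52.5756 V=53.8112[EX]; j=2 S=67.5619 intr=40.1281 cont=38.8925 V=40.1281[EX]; j=3 S=84.7200 intr=22.9700 cont=22.3226 V=22.9700[EX]; j=4 S=106.2356 intr=1.4544 cont=8.0567 V=8.0567[hold]; j=5 S=133.2153 intr=0.0000 cont=1.3447 V=1.3447[hold]; j=6 S=167.0468 intr=0.0000 cont=0.0000 V=0.0000[hold]  S*(6)=84.7200
k=5: j=0 S=48.1145 intr=59.5755 cont=58.3399 V=59.5755[EX]; j=1 S=60.3337 intr=47.3563 cont=46.1207 V=47.3563[EX]; j=2 S=75.6561 intr=32.0339 cont=30.7983 V=32.0339[EX]; j=3 S=94.8698 intr=12.8202 cont=14.9974 V=14.9974[hold]; j=4 S=118.9630 intr=0.0000 cont=4.4947 V=4.4947[hold]; j=5 S=149.1750 intr=0.0000 cont=0.6342 V=0.6342[hold]  S*(5)=75.6561
k=4: j=0 S=53.8788 intr=53.8112 cont=52.5756 V=53.8112[EX]; j=1 S=67.5619 intr=40.1281 cont=38.8925 V=40.1281[EX]; j=2 S=84.7200 intr=22.9700 cont=22.8599 V=22.9700[EX]; j=3 S=106.2356 intr=1.4544 cont=9.3963 V=9.3963[hold]; j=4 S=133.2153 intr=0.0000 cont=2.4475 V=2.4475[hold]  S*(4)=84.7200
k=3: j=0 S=60.3337 intr=47.3563 cont=46.1207 V=47.3563[EX]; j=1 S=75.6561 intr=32.0339 cont=30.7983 V=32.0339[EX]; j=2 S=94.8698 intr=12.8202 cont=15.6899 V=15.6899[hold]; j=3 S=118.9630 intr=0.0000 cont=5.6965 V=5.6965[hold]  S*(3)=75.6561
k=2: j=0 S=67.5619 intr=40.1281 cont=38.8925 V=40.1281[EX]; j=1 S=84.7200 intr=22.9700 cont=23.2178 V=23.2178[hold]; j=2 S=106.2356 intr=1.4544 cont=10.3441 V=10.3441[hold]  S*(2)=67.5619
k=1: j=0 S=75.6561 intr=32.0339 cont=30.9264 V=32.0339[EX]; j=1 S=94.8698 intr=12.8202 cont=16.2967 V=16.2967[hold]  S*(1)=75.6561
k=0: j=0 S=84.7200 intr=22.9700 cont=23.5315 V=23.5315[hold]  S*(0)=-

price = 23.5315
boundary = - 75.6561 67.5619 75.6561 84.7200 75.6561 84.7200 75.6561 84.7200
tree:
23.5315
32.0339 16.2967
40.1281 23.2178 10.3441
47.3563 32.0339 15.6899 5.6965
53.8112 40.1281 22.9700 9.3963 2.4475
59.5755 47.3563 32.0339 14.9974 4.4947 0.6342
64.7231 53.8112 40.1281 22.9700 8.0567 1.3447 0.0000
69.3200 59.5755 47.3563 32.0339 13.9581 2.8514 0.0000 0.0000
73.4251 64.7231 53.8112 40.1281 22.9700 6.0461 0.0000 0.0000 0.0000
77.0910 69.3200 59.5755 47.3563 32.0339 12.8202 0.0000 0.0000 0.0000 0.0000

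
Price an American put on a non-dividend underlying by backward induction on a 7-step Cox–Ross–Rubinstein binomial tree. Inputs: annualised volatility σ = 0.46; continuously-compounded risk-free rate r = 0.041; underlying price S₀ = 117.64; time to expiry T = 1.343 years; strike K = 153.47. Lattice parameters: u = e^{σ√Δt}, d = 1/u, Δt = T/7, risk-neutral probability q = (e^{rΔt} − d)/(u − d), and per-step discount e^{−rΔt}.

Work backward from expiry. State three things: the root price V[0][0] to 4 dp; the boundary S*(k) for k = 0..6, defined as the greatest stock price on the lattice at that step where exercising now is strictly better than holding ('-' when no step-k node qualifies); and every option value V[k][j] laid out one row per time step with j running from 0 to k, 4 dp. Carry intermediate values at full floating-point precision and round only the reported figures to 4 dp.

Δt=0.19186, u=1.22322, d=0.81751, q=0.46926, disc=e^(-rΔt)=0.99216
k=7 terminal: V=max(K-S,0) → 124.7607 110.5132 89.1952 57.2976 9.5704 0.0000 0.0000 0.0000
k=6: j=0 S=35.1178 intr=118.3522 cont=117.1497 V=118.3522[EX]; j=1 S=52.5456 intr=100.9244 cont=99.7219 V=100.9244[EX]; j=2 S=78.6223 intr=74.8477 cont=73.6452 V=74.8477[EX]; j=3 S=117.6400 intr=35.8300 cont=34.6275 V=35.8300[EX]; j=4 S=176.0209 intr=0.0000 cont=5.0396 V=5.0396[hold]; j=5 S=263.3744 intr=0.0000 cont=0.0000 V=0.0000[hold]; j=6 S=394.0787 intr=0.0000 cont=0.0000 V=0.0000[hold]  S*(6)=117.6400
k=5: j=0 S=42.9568 intr=110.5132 cont=109.3107 V=110.5132[EX]; j=1 S=64.2748 intr=89.1952 cont=87.9927 V=89.1952[EX]; j=2 S=96.1724 intr=57.2976 cont=56.0951 V=57.2976[EX]; j=3 S=143.8996 intr=9.5704 cont=21.2136 V=21.2136[hold]; j=4 S=215.3124 intr=0.0000 cont=2.6537 V=2.6537[hold]; j=5 S=322.1649 intr=0.0000 cont=0.0000 V=0.0000[hold]  S*(5)=96.1724
k=4: j=0 S=52.5456 intr=100.9244 cont=99.7219 V=100.9244[EX]; j=1 S=78.6223 intr=74.8477 cont=73.6452 V=74.8477[EX]; j=2 S=117.6400 intr=35.8300 cont=40.0485 V=40.0485[hold]; j=3 S=176.0209 intr=0.0000 cont=12.4062 V=12.4062[hold]; j=4 S=263.3744 intr=0.0000 cont=1.3974 V=1.3974[hold]  S*(4)=78.6223
k=3: j=0 S=64.2748 intr=89.1952 cont=87.9927 V=89.1952[EX]; j=1 S=96.1724 intr=57.2976 cont=58.0592 V=58.0592[hold]; j=2 S=143.8996 intr=9.5704 cont=26.8648 V=26.8648[hold]; j=3 S=215.3124 intr=0.0000 cont=7.1834 V=7.1834[hold]  S*(3)=64.2748
k=2: j=0 S=78.6223 intr=74.8477 cont=73.9998 V=74.8477[EX]; j=1 S=117.6400 intr=35.8300 cont=43.0806 V=43.0806[hold]; j=2 S=176.0209 intr=0.0000 cont=17.4909 V=17.4909[hold]  S*(2)=78.6223
k=1: j=0 S=96.1724 intr=57.2976 cont=59.4709 V=59.4709[hold]; j=1 S=143.8996 intr=9.5704 cont=30.8288 V=30.8288[hold]  S*(1)=-
k=0: j=0 S=117.6400 intr=35.8300 cont=45.6696 V=45.6696[hold]  S*(0)=-

price = 45.6696
boundary = - - 78.6223 64.2748 78.6223 96.1724 117.6400
tree:
45.6696
59.4709 30.8288
74.8477 43.0806 17.4909
89.1952 58.0592 26.8648 7.1834
100.9244 74.8477 40.0485 12.4062 1.3974
110.5132 89.1952 57.2976 21.2136 2.6537 0.0000
118.3522 100.9244 74.8477 35.8300 5.0396 0.0000 0.0000
124.7607 110.5132 89.1952 57.2976 9.5704 0.0000 0.0000 0.0000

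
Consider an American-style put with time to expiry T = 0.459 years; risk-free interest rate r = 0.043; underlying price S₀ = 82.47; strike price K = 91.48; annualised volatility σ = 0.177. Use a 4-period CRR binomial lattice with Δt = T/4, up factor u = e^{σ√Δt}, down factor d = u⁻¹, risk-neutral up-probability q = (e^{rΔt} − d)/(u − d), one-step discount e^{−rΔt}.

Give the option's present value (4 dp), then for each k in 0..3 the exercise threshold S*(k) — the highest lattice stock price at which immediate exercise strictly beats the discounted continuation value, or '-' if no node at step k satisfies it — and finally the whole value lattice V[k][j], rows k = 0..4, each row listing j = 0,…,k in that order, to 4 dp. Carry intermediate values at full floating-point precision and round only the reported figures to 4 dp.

price = 9.2835
boundary = - 77.6706 82.4700 77.6706
tree:
9.2835
13.8094 5.2961
18.3296 9.0100 2.0024
22.5867 13.8094 4.2476 0.0000
26.5960 18.3296 9.0100 0.0000 0.0000

Δt=0.11475  u=1.06179  d=0.94180  q=0.52624  discount=0.99508
step 4 (expiry): payoffs max(K−S,0) = 26.5960 18.3296 9.0100 0.0000 0.0000
step 3: (k=3,j=0): S=68.8933, (K−S)⁺=22.5867, hold=22.1364 ⇒ V=22.5867 exercise | (k=3,j=1): S=77.6706, (K−S)⁺=13.8094, hold=13.3592 ⇒ V=13.8094 exercise | (k=3,j=2): S=87.5660, (K−S)⁺=3.9140, hold=4.2476 ⇒ V=4.2476 continue | (k=3,j=3): S=98.7222, (K−S)⁺=0.0000, hold=0.0000 ⇒ V=0.0000 continue  boundary S*=77.6706
step 2: (k=2,j=0): S=73.1504, (K−S)⁺=18.3296, hold=17.8793 ⇒ V=18.3296 exercise | (k=2,j=1): S=82.4700, (K−S)⁺=9.0100, hold=8.7344 ⇒ V=9.0100 exercise | (k=2,j=2): S=92.9769, (K−S)⁺=0.0000, hold=2.0024 ⇒ V=2.0024 continue  boundary S*=82.4700
step 1: (k=1,j=0): S=77.6706, (K−S)⁺=13.8094, hold=13.3592 ⇒ V=13.8094 exercise | (k=1,j=1): S=87.5660, (K−S)⁺=3.9140, hold=5.2961 ⇒ V=5.2961 continue  boundary S*=77.6706
step 0: (k=0,j=0): S=82.4700, (K−S)⁺=9.0100, hold=9.2835 ⇒ V=9.2835 continue  boundary S*=-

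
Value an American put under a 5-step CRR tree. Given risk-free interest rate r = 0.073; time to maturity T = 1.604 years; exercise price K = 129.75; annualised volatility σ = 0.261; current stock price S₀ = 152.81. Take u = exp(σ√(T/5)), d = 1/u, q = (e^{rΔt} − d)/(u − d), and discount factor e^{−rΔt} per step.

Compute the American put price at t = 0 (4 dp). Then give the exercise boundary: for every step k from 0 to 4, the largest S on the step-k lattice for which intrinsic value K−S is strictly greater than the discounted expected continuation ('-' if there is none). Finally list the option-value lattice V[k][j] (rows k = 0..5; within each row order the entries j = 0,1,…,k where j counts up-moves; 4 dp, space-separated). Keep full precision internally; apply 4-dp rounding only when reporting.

price = 5.0921
boundary = - - - 98.0728 113.6972
tree:
5.0921
9.7083 1.4286
17.9439 3.1997 0.0000
31.6772 7.1669 0.0000 0.0000
45.1544 16.0528 0.0000 0.0000 0.0000
56.7796 31.6772 0.0000 0.0000 0.0000 0.0000

params: Δt=0.32080 u=1.15931 d=0.86258 q=0.54296 e^(-rΔt)=0.97685
t_5 payoffs: 56.7796 31.6772 0.0000 0.0000 0.0000 0.0000
t_4: node(4,0) S=84.5956 payoff=45.1544 vs cont=42.1512 → 45.1544 [stop]  node(4,1) S=113.6972 payoff=16.0528 vs cont=14.1426 → 16.0528 [stop]  node(4,2) S=152.8100 payoff=0.0000 vs cont=0.0000 → 0.0000 [wait]  node(4,3) S=205.3780 payoff=0.0000 vs cont=0.0000 → 0.0000 [wait]  node(4,4) S=276.0298 payoff=0.0000 vs cont=0.0000 → 0.0000 [wait]  ⇒ S*(4)=113.6972
t_3: node(3,0) S=98.0728 payoff=31.6772 vs cont=28.6739 → 31.6772 [stop]  node(3,1) S=131.8107 payoff=0.0000 vs cont=7.1669 → 7.1669 [wait]  node(3,2) S=177.1548 payoff=0.0000 vs cont=0.0000 → 0.0000 [wait]  node(3,3) S=238.0975 payoff=0.0000 vs cont=0.0000 → 0.0000 [wait]  ⇒ S*(3)=98.0728
t_2: node(2,0) S=113.6972 payoff=16.0528 vs cont=17.9439 → 17.9439 [wait]  node(2,1) S=152.8100 payoff=0.0000 vs cont=3.1997 → 3.1997 [wait]  node(2,2) S=205.3780 payoff=0.0000 vs cont=0.0000 → 0.0000 [wait]  ⇒ S*(2)=-
t_1: node(1,0) S=131.8107 payoff=0.0000 vs cont=9.7083 → 9.7083 [wait]  node(1,1) S=177.1548 payoff=0.0000 vs cont=1.4286 → 1.4286 [wait]  ⇒ S*(1)=-
t_0: node(0,0) S=152.8100 payoff=0.0000 vs cont=5.0921 → 5.0921 [wait]  ⇒ S*(0)=-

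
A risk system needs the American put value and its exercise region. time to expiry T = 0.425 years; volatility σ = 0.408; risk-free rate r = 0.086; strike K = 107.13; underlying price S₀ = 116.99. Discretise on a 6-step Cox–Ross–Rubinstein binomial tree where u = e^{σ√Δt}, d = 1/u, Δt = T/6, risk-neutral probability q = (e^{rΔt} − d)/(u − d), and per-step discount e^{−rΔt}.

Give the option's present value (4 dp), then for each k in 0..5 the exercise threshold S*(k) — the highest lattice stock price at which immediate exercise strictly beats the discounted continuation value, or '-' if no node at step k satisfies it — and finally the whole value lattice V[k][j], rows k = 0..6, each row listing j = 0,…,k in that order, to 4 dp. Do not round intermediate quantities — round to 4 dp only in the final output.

price = 6.5779
boundary = - - - - 75.7728 84.4641
tree:
6.5779
10.3139 2.9364
15.6425 5.1316 0.7855
22.7472 8.7559 1.5837 0.0000
31.3572 14.4476 3.1928 0.0000 0.0000
39.1542 22.6659 6.4371 0.0000 0.0000 0.0000
46.1489 31.3572 12.9777 0.0000 0.0000 0.0000 0.0000

Δt=0.07083, u=1.11470, d=0.89710, q=0.50096, disc=e^(-rΔt)=0.99393
k=6 terminal: V=max(K-S,0) → 46.1489 31.3572 12.9777 0.0000 0.0000 0.0000 0.0000
k=5: j=0 S=67.9758 intr=39.1542 cont=38.5036 V=39.1542[EX]; j=1 S=84.4641 intr=22.6659 cont=22.0153 V=22.6659[EX]; j=2 S=104.9518 intr=2.1782 cont=6.4371 V=6.4371[hold]; j=3 S=130.4090 intr=0.0000 cont=0.0000 V=0.0000[hold]; j=4 S=162.0412 intr=0.0000 cont=0.0000 V=0.0000[hold]; j=5 S=201.3460 intr=0.0000 cont=0.0000 V=0.0000[hold]  S*(5)=84.4641
k=4: j=0 S=75.7728 intr=31.3572 cont=30.7066 V=31.3572[EX]; j=1 S=94.1523 intr=12.9777 cont=14.4476 V=14.4476[hold]; j=2 S=116.9900 intr=0.0000 cont=3.1928 V=3.1928[hold]; j=3 S=145.3672 intr=0.0000 cont=0.0000 V=0.0000[hold]; j=4 S=180.6276 intr=0.0000 cont=0.0000 V=0.0000[hold]  S*(4)=75.7728
k=3: j=0 S=84.4641 intr=22.6659 cont=22.7472 V=22.7472[hold]; j=1 S=104.9518 intr=2.1782 cont=8.7559 V=8.7559[hold]; j=2 S=130.4090 intr=0.0000 cont=1.5837 V=1.5837[hold]; j=3 S=162.0412 intr=0.0000 cont=0.0000 V=0.0000[hold]  S*(3)=-
k=2: j=0 S=94.1523 intr=12.9777 cont=15.6425 V=15.6425[hold]; j=1 S=116.9900 intr=0.0000 cont=5.1316 V=5.1316[hold]; j=2 S=145.3672 intr=0.0000 cont=0.7855 V=0.7855[hold]  S*(2)=-
k=1: j=0 S=104.9518 intr=2.1782 cont=10.3139 V=10.3139[hold]; j=1 S=130.4090 intr=0.0000 cont=2.9364 V=2.9364[hold]  S*(1)=-
k=0: j=0 S=116.9900 intr=0.0000 cont=6.5779 V=6.5779[hold]  S*(0)=-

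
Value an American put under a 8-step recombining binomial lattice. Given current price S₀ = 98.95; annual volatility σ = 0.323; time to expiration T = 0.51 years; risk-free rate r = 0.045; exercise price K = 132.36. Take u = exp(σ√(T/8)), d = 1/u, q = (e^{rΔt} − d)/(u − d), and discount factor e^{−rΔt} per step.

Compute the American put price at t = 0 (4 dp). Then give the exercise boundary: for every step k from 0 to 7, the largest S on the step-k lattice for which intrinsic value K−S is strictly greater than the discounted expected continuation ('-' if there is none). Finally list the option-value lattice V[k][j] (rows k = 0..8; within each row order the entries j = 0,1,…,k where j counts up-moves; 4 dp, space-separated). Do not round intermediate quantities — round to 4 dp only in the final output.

price = 33.5260
boundary = - 91.2006 98.9500 91.2006 98.9500 107.3579 98.9500 107.3579
tree:
33.5260
41.1594 26.0009
48.3019 33.4100 18.6590
54.8851 41.1594 25.4820 11.8675
60.9527 48.3019 33.4100 17.6125 6.1268
66.5450 54.8851 41.1594 25.0021 10.2418 2.0010
71.6994 60.9527 48.3019 33.4100 16.4817 3.9913 0.0000
76.4502 66.5450 54.8851 41.1594 25.0021 7.9612 0.0000 0.0000
80.8288 71.6994 60.9527 48.3019 33.4100 15.8798 0.0000 0.0000 0.0000

Δt=0.06375  u=1.08497  d=0.92168  q=0.49722  discount=0.99714
step 8 (expiry): payoffs max(K−S,0) = 80.8288 71.6994 60.9527 48.3019 33.4100 15.8798 0.0000 0.0000 0.0000
step 7: (k=7,j=0): S=55.9098, (K−S)⁺=76.4502, hold=76.0710 ⇒ V=76.4502 exercise | (k=7,j=1): S=65.8150, (K−S)⁺=66.5450, hold=66.1659 ⇒ V=66.5450 exercise | (k=7,j=2): S=77.4749, (K−S)⁺=54.8851, hold=54.5059 ⇒ V=54.8851 exercise | (k=7,j=3): S=91.2006, (K−S)⁺=41.1594, hold=40.7803 ⇒ V=41.1594 exercise | (k=7,j=4): S=107.3579, (K−S)⁺=25.0021, hold=24.6229 ⇒ V=25.0021 exercise | (k=7,j=5): S=126.3777, (K−S)⁺=5.9823, hold=7.9612 ⇒ V=7.9612 continue | (k=7,j=6): S=148.7671, (K−S)⁺=0.0000, hold=0.0000 ⇒ V=0.0000 continue | (k=7,j=7): S=175.1231, (K−S)⁺=0.0000, hold=0.0000 ⇒ V=0.0000 continue  boundary S*=107.3579
step 6: (k=6,j=0): S=60.6606, (K−S)⁺=71.6994, hold=71.3203 ⇒ V=71.6994 exercise | (k=6,j=1): S=71.4073, (K−S)⁺=60.9527, hold=60.5735 ⇒ V=60.9527 exercise | (k=6,j=2): S=84.0581, (K−S)⁺=48.3019, hold=47.9228 ⇒ V=48.3019 exercise | (k=6,j=3): S=98.9500, (K−S)⁺=33.4100, hold=33.0308 ⇒ V=33.4100 exercise | (k=6,j=4): S=116.4802, (K−S)⁺=15.8798, hold=16.4817 ⇒ V=16.4817 continue | (k=6,j=5): S=137.1162, (K−S)⁺=0.0000, hold=3.9913 ⇒ V=3.9913 continue | (k=6,j=6): S=161.4081, (K−S)⁺=0.0000, hold=0.0000 ⇒ V=0.0000 continue  boundary S*=98.9500
step 5: (k=5,j=0): S=65.8150, (K−S)⁺=66.5450, hold=66.1659 ⇒ V=66.5450 exercise | (k=5,j=1): S=77.4749, (K−S)⁺=54.8851, hold=54.5059 ⇒ V=54.8851 exercise | (k=5,j=2): S=91.2006, (K−S)⁺=41.1594, hold=40.7803 ⇒ V=41.1594 exercise | (k=5,j=3): S=107.3579, (K−S)⁺=25.0021, hold=24.9214 ⇒ V=25.0021 exercise | (k=5,j=4): S=126.3777, (K−S)⁺=5.9823, hold=10.2418 ⇒ V=10.2418 continue | (k=5,j=5): S=148.7671, (K−S)⁺=0.0000, hold=2.0010 ⇒ V=2.0010 continue  boundary S*=107.3579
step 4: (k=4,j=0): S=71.4073, (K−S)⁺=60.9527, hold=60.5735 ⇒ V=60.9527 exercise | (k=4,j=1): S=84.0581, (K−S)⁺=48.3019, hold=47.9228 ⇒ V=48.3019 exercise | (k=4,j=2): S=98.9500, (K−S)⁺=33.4100, hold=33.0308 ⇒ V=33.4100 exercise | (k=4,j=3): S=116.4802, (K−S)⁺=15.8798, hold=17.6125 ⇒ V=17.6125 continue | (k=4,j=4): S=137.1162, (K−S)⁺=0.0000, hold=6.1268 ⇒ V=6.1268 continue  boundary S*=98.9500
step 3: (k=3,j=0): S=77.4749, (K−S)⁺=54.8851, hold=54.5059 ⇒ V=54.8851 exercise | (k=3,j=1): S=91.2006, (K−S)⁺=41.1594, hold=40.7803 ⇒ V=41.1594 exercise | (k=3,j=2): S=107.3579, (K−S)⁺=25.0021, hold=25.4820 ⇒ V=25.4820 continue | (k=3,j=3): S=126.3777, (K−S)⁺=5.9823, hold=11.8675 ⇒ V=11.8675 continue  boundary S*=91.2006
step 2: (k=2,j=0): S=84.0581, (K−S)⁺=48.3019, hold=47.9228 ⇒ V=48.3019 exercise | (k=2,j=1): S=98.9500, (K−S)⁺=33.4100, hold=33.2688 ⇒ V=33.4100 exercise | (k=2,j=2): S=116.4802, (K−S)⁺=15.8798, hold=18.6590 ⇒ V=18.6590 continue  boundary S*=98.9500
step 1: (k=1,j=0): S=91.2006, (K−S)⁺=41.1594, hold=40.7803 ⇒ V=41.1594 exercise | (k=1,j=1): S=107.3579, (K−S)⁺=25.0021, hold=26.0009 ⇒ V=26.0009 continue  boundary S*=91.2006
step 0: (k=0,j=0): S=98.9500, (K−S)⁺=33.4100, hold=33.5260 ⇒ V=33.5260 continue  boundary S*=-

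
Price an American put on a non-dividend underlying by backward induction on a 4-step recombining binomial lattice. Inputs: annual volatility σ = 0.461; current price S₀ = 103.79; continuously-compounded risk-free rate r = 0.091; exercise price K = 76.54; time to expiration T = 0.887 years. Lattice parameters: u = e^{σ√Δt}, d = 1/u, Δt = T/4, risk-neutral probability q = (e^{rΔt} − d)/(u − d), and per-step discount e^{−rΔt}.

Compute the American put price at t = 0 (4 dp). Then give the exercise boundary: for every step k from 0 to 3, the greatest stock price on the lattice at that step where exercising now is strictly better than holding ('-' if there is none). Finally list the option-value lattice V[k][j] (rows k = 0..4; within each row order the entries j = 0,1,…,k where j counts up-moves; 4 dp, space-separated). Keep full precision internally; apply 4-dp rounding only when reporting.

Δt=0.22175, u=1.24245, d=0.80486, q=0.49252, disc=e^(-rΔt)=0.98002
k=4 terminal: V=max(K-S,0) → 32.9850 9.3048 0.0000 0.0000 0.0000
k=3: j=0 S=54.1149 intr=22.4251 cont=20.8960 V=22.4251[EX]; j=1 S=83.5365 intr=0.0000 cont=4.6276 V=4.6276[hold]; j=2 S=128.9540 intr=0.0000 cont=0.0000 V=0.0000[hold]; j=3 S=199.0645 intr=0.0000 cont=0.0000 V=0.0000[hold]  S*(3)=54.1149
k=2: j=0 S=67.2352 intr=9.3048 cont=13.3865 V=13.3865[hold]; j=1 S=103.7900 intr=0.0000 cont=2.3015 V=2.3015[hold]; j=2 S=160.2191 intr=0.0000 cont=0.0000 V=0.0000[hold]  S*(2)=-
k=1: j=0 S=83.5365 intr=0.0000 cont=7.7685 V=7.7685[hold]; j=1 S=128.9540 intr=0.0000 cont=1.1446 V=1.1446[hold]  S*(1)=-
k=0: j=0 S=103.7900 intr=0.0000 cont=4.4161 V=4.4161[hold]  S*(0)=-

price = 4.4161
boundary = - - - 54.1149
tree:
4.4161
7.7685 1.1446
13.3865 2.3015 0.0000
22.4251 4.6276 0.0000 0.0000
32.9850 9.3048 0.0000 0.0000 0.0000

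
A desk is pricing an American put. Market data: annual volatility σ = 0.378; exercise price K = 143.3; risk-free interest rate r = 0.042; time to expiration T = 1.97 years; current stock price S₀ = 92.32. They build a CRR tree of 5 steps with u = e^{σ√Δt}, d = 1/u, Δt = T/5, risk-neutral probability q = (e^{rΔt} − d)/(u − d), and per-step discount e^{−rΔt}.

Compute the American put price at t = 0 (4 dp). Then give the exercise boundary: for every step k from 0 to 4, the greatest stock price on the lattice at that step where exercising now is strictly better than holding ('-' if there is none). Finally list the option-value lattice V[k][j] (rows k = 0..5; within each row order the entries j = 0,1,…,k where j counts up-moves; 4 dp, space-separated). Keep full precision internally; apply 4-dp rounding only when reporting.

price = 53.1910
boundary = - 72.8201 57.4390 72.8201 92.3200
tree:
53.1910
70.4799 36.0084
85.8610 51.6060 20.0866
97.9933 70.4799 32.6215 6.9807
107.5630 85.8610 50.9800 13.5389 0.0000
115.1114 97.9933 70.4799 26.2584 0.0000 0.0000

Δt=0.39400  u=1.26778  d=0.78878  q=0.47579  discount=0.98359
step 5 (expiry): payoffs max(K−S,0) = 115.1114 97.9933 70.4799 26.2584 0.0000 0.0000
step 4: (k=4,j=0): S=35.7370, (K−S)⁺=107.5630, hold=105.2112 ⇒ V=107.5630 exercise | (k=4,j=1): S=57.4390, (K−S)⁺=85.8610, hold=83.5092 ⇒ V=85.8610 exercise | (k=4,j=2): S=92.3200, (K−S)⁺=50.9800, hold=48.6282 ⇒ V=50.9800 exercise | (k=4,j=3): S=148.3831, (K−S)⁺=0.0000, hold=13.5389 ⇒ V=13.5389 continue | (k=4,j=4): S=238.4917, (K−S)⁺=0.0000, hold=0.0000 ⇒ V=0.0000 continue  boundary S*=92.3200
step 3: (k=3,j=0): S=45.3067, (K−S)⁺=97.9933, hold=95.6415 ⇒ V=97.9933 exercise | (k=3,j=1): S=72.8201, (K−S)⁺=70.4799, hold=68.1281 ⇒ V=70.4799 exercise | (k=3,j=2): S=117.0416, (K−S)⁺=26.2584, hold=32.6215 ⇒ V=32.6215 continue | (k=3,j=3): S=188.1174, (K−S)⁺=0.0000, hold=6.9807 ⇒ V=6.9807 continue  boundary S*=72.8201
step 2: (k=2,j=0): S=57.4390, (K−S)⁺=85.8610, hold=83.5092 ⇒ V=85.8610 exercise | (k=2,j=1): S=92.3200, (K−S)⁺=50.9800, hold=51.6060 ⇒ V=51.6060 continue | (k=2,j=2): S=148.3831, (K−S)⁺=0.0000, hold=20.0866 ⇒ V=20.0866 continue  boundary S*=57.4390
step 1: (k=1,j=0): S=72.8201, (K−S)⁺=70.4799, hold=68.4210 ⇒ V=70.4799 exercise | (k=1,j=1): S=117.0416, (K−S)⁺=26.2584, hold=36.0084 ⇒ V=36.0084 continue  boundary S*=72.8201
step 0: (k=0,j=0): S=92.3200, (K−S)⁺=50.9800, hold=53.1910 ⇒ V=53.1910 continue  boundary S*=-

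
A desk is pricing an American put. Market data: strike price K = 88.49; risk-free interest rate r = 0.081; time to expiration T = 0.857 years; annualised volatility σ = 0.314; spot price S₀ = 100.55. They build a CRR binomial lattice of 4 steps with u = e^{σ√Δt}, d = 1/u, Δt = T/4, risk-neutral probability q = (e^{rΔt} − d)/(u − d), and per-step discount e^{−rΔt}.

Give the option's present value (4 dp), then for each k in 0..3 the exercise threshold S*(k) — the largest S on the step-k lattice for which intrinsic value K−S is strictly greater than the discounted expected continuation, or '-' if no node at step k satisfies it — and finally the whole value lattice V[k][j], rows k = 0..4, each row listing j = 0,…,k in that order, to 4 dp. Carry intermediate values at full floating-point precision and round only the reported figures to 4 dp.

price = 4.5138
boundary = - - - 65.0158
tree:
4.5138
8.1433 1.3642
14.1927 2.9146 0.0000
23.4742 6.2269 0.0000 0.0000
32.2691 13.3035 0.0000 0.0000 0.0000

params: Δt=0.21425 u=1.15643 d=0.86473 q=0.52374 e^(-rΔt)=0.98280
t_4 payoffs: 32.2691 13.3035 0.0000 0.0000 0.0000
t_3: node(3,0) S=65.0158 payoff=23.4742 vs cont=21.9518 → 23.4742 [stop]  node(3,1) S=86.9483 payoff=1.5417 vs cont=6.2269 → 6.2269 [wait]  node(3,2) S=116.2795 payoff=0.0000 vs cont=0.0000 → 0.0000 [wait]  node(3,3) S=155.5053 payoff=0.0000 vs cont=0.0000 → 0.0000 [wait]  ⇒ S*(3)=65.0158
t_2: node(2,0) S=75.1865 payoff=13.3035 vs cont=14.1927 → 14.1927 [wait]  node(2,1) S=100.5500 payoff=0.0000 vs cont=2.9146 → 2.9146 [wait]  node(2,2) S=134.4696 payoff=0.0000 vs cont=0.0000 → 0.0000 [wait]  ⇒ S*(2)=-
t_1: node(1,0) S=86.9483 payoff=1.5417 vs cont=8.1433 → 8.1433 [wait]  node(1,1) S=116.2795 payoff=0.0000 vs cont=1.3642 → 1.3642 [wait]  ⇒ S*(1)=-
t_0: node(0,0) S=100.5500 payoff=0.0000 vs cont=4.5138 → 4.5138 [wait]  ⇒ S*(0)=-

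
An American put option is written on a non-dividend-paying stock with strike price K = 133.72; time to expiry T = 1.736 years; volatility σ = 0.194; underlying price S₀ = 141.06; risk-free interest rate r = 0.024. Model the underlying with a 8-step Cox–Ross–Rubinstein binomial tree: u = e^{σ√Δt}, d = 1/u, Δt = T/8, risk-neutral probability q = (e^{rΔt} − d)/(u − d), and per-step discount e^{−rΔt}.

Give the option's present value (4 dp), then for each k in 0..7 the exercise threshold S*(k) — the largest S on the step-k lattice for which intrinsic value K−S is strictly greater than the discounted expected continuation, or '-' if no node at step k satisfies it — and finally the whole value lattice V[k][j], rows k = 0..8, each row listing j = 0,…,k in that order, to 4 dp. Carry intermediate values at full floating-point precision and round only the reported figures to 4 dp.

price = 8.7776
boundary = - - - - 98.2681 107.5624 98.2681 107.5624
tree:
8.7776
13.1019 4.6511
18.9609 7.5231 1.8983
26.4692 11.8343 3.3963 0.4569
35.4519 17.9820 5.9610 0.9302 0.0000
43.9431 26.1576 10.1944 1.8940 0.0000 0.0000
51.7006 35.4519 16.8017 3.8561 0.0000 0.0000 0.0000
58.7877 43.9431 26.1576 7.8509 0.0000 0.0000 0.0000 0.0000
65.2625 51.7006 35.4519 15.9843 0.0000 0.0000 0.0000 0.0000 0.0000

params: Δt=0.21700 u=1.09458 d=0.91359 q=0.50627 e^(-rΔt)=0.99481
t_8 payoffs: 65.2625 51.7006 35.4519 15.9843 0.0000 0.0000 0.0000 0.0000 0.0000
t_7: node(7,0) S=74.9323 payoff=58.7877 vs cont=58.0931 → 58.7877 [stop]  node(7,1) S=89.7769 payoff=43.9431 vs cont=43.2485 → 43.9431 [stop]  node(7,2) S=107.5624 payoff=26.1576 vs cont=25.4630 → 26.1576 [stop]  node(7,3) S=128.8712 payoff=4.8488 vs cont=7.8509 → 7.8509 [wait]  node(7,4) S=154.4016 payoff=0.0000 vs cont=0.0000 → 0.0000 [wait]  node(7,5) S=184.9897 payoff=0.0000 vs cont=0.0000 → 0.0000 [wait]  node(7,6) S=221.6375 payoff=0.0000 vs cont=0.0000 → 0.0000 [wait]  node(7,7) S=265.5454 payoff=0.0000 vs cont=0.0000 → 0.0000 [wait]  ⇒ S*(7)=107.5624
t_6: node(6,0) S=82.0194 payoff=51.7006 vs cont=51.0060 → 51.7006 [stop]  node(6,1) S=98.2681 payoff=35.4519 vs cont=34.7573 → 35.4519 [stop]  node(6,2) S=117.7357 payoff=15.9843 vs cont=16.8017 → 16.8017 [wait]  node(6,3) S=141.0600 payoff=0.0000 vs cont=3.8561 → 3.8561 [wait]  node(6,4) S=169.0050 payoff=0.0000 vs cont=0.0000 → 0.0000 [wait]  node(6,5) S=202.4861 payoff=0.0000 vs cont=0.0000 → 0.0000 [wait]  node(6,6) S=242.6001 payoff=0.0000 vs cont=0.0000 → 0.0000 [wait]  ⇒ S*(6)=98.2681
t_5: node(5,0) S=89.7769 payoff=43.9431 vs cont=43.2485 → 43.9431 [stop]  node(5,1) S=107.5624 payoff=26.1576 vs cont=25.8747 → 26.1576 [stop]  node(5,2) S=128.8712 payoff=4.8488 vs cont=10.1944 → 10.1944 [wait]  node(5,3) S=154.4016 payoff=0.0000 vs cont=1.8940 → 1.8940 [wait]  node(5,4) S=184.9897 payoff=0.0000 vs cont=0.0000 → 0.0000 [wait]  node(5,5) S=221.6375 payoff=0.0000 vs cont=0.0000 → 0.0000 [wait]  ⇒ S*(5)=107.5624
t_4: node(4,0) S=98.2681 payoff=35.4519 vs cont=34.7573 → 35.4519 [stop]  node(4,1) S=117.7357 payoff=15.9843 vs cont=17.9820 → 17.9820 [wait]  node(4,2) S=141.0600 payoff=0.0000 vs cont=5.9610 → 5.9610 [wait]  node(4,3) S=169.0050 payoff=0.0000 vs cont=0.9302 → 0.9302 [wait]  node(4,4) S=202.4861 payoff=0.0000 vs cont=0.0000 → 0.0000 [wait]  ⇒ S*(4)=98.2681
t_3: node(3,0) S=107.5624 payoff=26.1576 vs cont=26.4692 → 26.4692 [wait]  node(3,1) S=128.8712 payoff=4.8488 vs cont=11.8343 → 11.8343 [wait]  node(3,2) S=154.4016 payoff=0.0000 vs cont=3.3963 → 3.3963 [wait]  node(3,3) S=184.9897 payoff=0.0000 vs cont=0.4569 → 0.4569 [wait]  ⇒ S*(3)=-
t_2: node(2,0) S=117.7357 payoff=15.9843 vs cont=18.9609 → 18.9609 [wait]  node(2,1) S=141.0600 payoff=0.0000 vs cont=7.5231 → 7.5231 [wait]  node(2,2) S=169.0050 payoff=0.0000 vs cont=1.8983 → 1.8983 [wait]  ⇒ S*(2)=-
t_1: node(1,0) S=128.8712 payoff=4.8488 vs cont=13.1019 → 13.1019 [wait]  node(1,1) S=154.4016 payoff=0.0000 vs cont=4.6511 → 4.6511 [wait]  ⇒ S*(1)=-
t_0: node(0,0) S=141.0600 payoff=0.0000 vs cont=8.7776 → 8.7776 [wait]  ⇒ S*(0)=-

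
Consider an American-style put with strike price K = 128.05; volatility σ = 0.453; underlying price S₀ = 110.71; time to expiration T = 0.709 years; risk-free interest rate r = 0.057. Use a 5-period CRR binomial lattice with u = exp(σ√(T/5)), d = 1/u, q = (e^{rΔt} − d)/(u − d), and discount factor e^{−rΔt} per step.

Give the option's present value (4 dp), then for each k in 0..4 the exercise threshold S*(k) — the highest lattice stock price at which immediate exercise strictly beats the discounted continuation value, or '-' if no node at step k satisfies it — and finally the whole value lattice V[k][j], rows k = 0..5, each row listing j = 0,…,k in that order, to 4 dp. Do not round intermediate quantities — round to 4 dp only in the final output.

price = 25.0791
boundary = - - 78.7082 93.3477 78.7082
tree:
25.0791
36.0141 13.7093
49.3418 22.2485 4.7316
61.6854 34.7023 9.1930 0.0000
72.0931 49.3418 17.8611 0.0000 0.0000
80.8687 61.6854 34.7023 0.0000 0.0000 0.0000

params: Δt=0.14180 u=1.18600 d=0.84317 q=0.48113 e^(-rΔt)=0.99195
t_5 payoffs: 80.8687 61.6854 34.7023 0.0000 0.0000 0.0000
t_4: node(4,0) S=55.9569 payoff=72.0931 vs cont=71.0623 → 72.0931 [stop]  node(4,1) S=78.7082 payoff=49.3418 vs cont=48.3110 → 49.3418 [stop]  node(4,2) S=110.7100 payoff=17.3400 vs cont=17.8611 → 17.8611 [wait]  node(4,3) S=155.7233 payoff=0.0000 vs cont=0.0000 → 0.0000 [wait]  node(4,4) S=219.0384 payoff=0.0000 vs cont=0.0000 → 0.0000 [wait]  ⇒ S*(4)=78.7082
t_3: node(3,0) S=66.3646 payoff=61.6854 vs cont=60.6545 → 61.6854 [stop]  node(3,1) S=93.3477 payoff=34.7023 vs cont=33.9202 → 34.7023 [stop]  node(3,2) S=131.3017 payoff=0.0000 vs cont=9.1930 → 9.1930 [wait]  node(3,3) S=184.6872 payoff=0.0000 vs cont=0.0000 → 0.0000 [wait]  ⇒ S*(3)=93.3477
t_2: node(2,0) S=78.7082 payoff=49.3418 vs cont=48.3110 → 49.3418 [stop]  node(2,1) S=110.7100 payoff=17.3400 vs cont=22.2485 → 22.2485 [wait]  node(2,2) S=155.7233 payoff=0.0000 vs cont=4.7316 → 4.7316 [wait]  ⇒ S*(2)=78.7082
t_1: node(1,0) S=93.3477 payoff=34.7023 vs cont=36.0141 → 36.0141 [wait]  node(1,1) S=131.3017 payoff=0.0000 vs cont=13.7093 → 13.7093 [wait]  ⇒ S*(1)=-
t_0: node(0,0) S=110.7100 payoff=17.3400 vs cont=25.0791 → 25.0791 [wait]  ⇒ S*(0)=-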